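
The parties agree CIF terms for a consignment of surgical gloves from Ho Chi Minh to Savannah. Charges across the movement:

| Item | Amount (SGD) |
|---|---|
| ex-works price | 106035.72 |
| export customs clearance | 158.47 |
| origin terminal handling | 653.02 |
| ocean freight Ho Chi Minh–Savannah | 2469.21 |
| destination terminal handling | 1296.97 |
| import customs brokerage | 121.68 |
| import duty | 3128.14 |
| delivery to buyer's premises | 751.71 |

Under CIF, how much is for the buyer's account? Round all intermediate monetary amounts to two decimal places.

CIF: the seller pays costs through ocean freight and marine insurance to the destination port.
Seller's account: goods 106035.72 + export clearance 158.47 + origin terminal 653.02 + freight 2469.21 = 109316.42
Buyer's account: destination terminal 1296.97 + brokerage 121.68 + duty 3128.14 + delivery 751.71 = 5298.50

Buyer's account: SGD 5298.50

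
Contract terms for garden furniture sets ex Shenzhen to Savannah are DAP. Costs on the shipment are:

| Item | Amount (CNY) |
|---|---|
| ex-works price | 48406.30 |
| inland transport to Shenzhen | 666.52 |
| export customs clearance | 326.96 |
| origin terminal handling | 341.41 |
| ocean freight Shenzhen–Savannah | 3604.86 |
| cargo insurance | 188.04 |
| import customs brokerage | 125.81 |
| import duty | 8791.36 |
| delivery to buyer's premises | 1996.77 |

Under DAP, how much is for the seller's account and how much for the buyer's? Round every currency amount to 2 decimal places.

DAP: the seller bears all costs to the named destination except import duty and clearance.
Seller's account: goods 48406.30 + inland to port 666.52 + export clearance 326.96 + origin terminal 341.41 + freight 3604.86 + insurance 188.04 + delivery 1996.77 = 55530.86
Buyer's account: brokerage 125.81 + duty 8791.36 = 8917.17

Seller: CNY 55530.86; buyer: CNY 8917.17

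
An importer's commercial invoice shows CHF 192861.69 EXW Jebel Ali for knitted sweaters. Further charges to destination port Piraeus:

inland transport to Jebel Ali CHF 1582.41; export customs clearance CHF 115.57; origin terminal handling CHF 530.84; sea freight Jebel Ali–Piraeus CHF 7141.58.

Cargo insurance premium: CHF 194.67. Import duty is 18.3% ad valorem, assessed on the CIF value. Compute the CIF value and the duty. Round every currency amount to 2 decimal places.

CIF = EXW price + pre-shipment costs + freight + insurance
CIF = 192861.69 + 1582.41 + 115.57 + 530.84 + 7141.58 + 194.67 = 202426.76
Import duty = 202426.76 × 18.3% = 37044.10

CIF value: CHF 202426.76; import duty: CHF 37044.10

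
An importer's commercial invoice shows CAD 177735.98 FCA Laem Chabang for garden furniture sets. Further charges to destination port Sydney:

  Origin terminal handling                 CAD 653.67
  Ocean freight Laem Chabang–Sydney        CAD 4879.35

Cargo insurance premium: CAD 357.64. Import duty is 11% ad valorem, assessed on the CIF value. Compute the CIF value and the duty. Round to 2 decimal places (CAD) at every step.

CIF = FCA price + pre-shipment costs + freight + insurance
CIF = 177735.98 + 653.67 + 4879.35 + 357.64 = 183626.64
Import duty = 183626.64 × 11% = 20198.93

CIF value: CAD 183626.64; import duty: CAD 20198.93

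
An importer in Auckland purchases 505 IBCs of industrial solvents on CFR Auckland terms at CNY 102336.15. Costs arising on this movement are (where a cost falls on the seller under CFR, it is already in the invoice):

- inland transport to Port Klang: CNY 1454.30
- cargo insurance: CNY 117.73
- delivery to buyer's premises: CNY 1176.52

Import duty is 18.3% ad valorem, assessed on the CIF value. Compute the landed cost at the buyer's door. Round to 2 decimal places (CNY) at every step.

CFR: the seller pays costs through ocean freight to the destination port, but not insurance.
Already in the invoice (seller's account under CFR): inland to port — exclude.
CIF value = CFR price + insurance = 102336.15 + 117.73 = 102453.88
Import duty = 102453.88 × 18.3% = 18749.06
Buyer bears: insurance 117.73 + delivery 1176.52 + duty 18749.06 = 20043.31
Landed cost = invoice 102336.15 + 20043.31 = 122379.46

Total landed cost: CNY 122379.46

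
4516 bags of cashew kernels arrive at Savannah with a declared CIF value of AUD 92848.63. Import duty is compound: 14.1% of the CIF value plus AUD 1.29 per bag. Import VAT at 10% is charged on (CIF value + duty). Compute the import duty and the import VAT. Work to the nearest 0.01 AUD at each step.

Import duty: AUD 18917.30; import VAT: AUD 11176.59

Ad valorem component: 92848.63 × 14.1% = 13091.66
Specific component: 4516 × 1.29 = 5825.64
Import duty = 13091.66 + 5825.64 = 18917.30
VAT base = CIF + duty = 92848.63 + 18917.30 = 111765.93
Import VAT = 111765.93 × 10% = 11176.59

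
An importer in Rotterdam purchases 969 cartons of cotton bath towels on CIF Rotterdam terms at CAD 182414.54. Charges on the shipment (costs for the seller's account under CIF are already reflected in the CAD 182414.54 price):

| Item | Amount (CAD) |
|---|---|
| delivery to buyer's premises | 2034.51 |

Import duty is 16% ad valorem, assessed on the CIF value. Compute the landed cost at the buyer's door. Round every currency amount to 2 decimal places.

CIF: the seller pays costs through ocean freight and marine insurance to the destination port.
The CIF price already equals the CIF value: 182414.54
Import duty = 182414.54 × 16% = 29186.33
Buyer bears: delivery 2034.51 + duty 29186.33 = 31220.84
Landed cost = invoice 182414.54 + 31220.84 = 213635.38

Total landed cost: CAD 213635.38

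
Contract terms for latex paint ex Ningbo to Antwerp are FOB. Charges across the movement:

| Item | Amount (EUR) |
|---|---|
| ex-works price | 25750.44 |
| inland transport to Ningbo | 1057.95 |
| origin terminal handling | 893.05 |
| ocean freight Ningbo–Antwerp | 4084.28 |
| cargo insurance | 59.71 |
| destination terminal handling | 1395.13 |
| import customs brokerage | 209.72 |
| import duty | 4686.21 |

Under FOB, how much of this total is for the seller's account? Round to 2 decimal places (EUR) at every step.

FOB: the seller bears costs until goods are on board at the origin port; the buyer bears freight, insurance and all costs thereafter.
Seller's account: goods 25750.44 + inland to port 1057.95 + origin terminal 893.05 = 27701.44
Buyer's account: freight 4084.28 + insurance 59.71 + destination terminal 1395.13 + brokerage 209.72 + duty 4686.21 = 10435.05

Seller's account: EUR 27701.44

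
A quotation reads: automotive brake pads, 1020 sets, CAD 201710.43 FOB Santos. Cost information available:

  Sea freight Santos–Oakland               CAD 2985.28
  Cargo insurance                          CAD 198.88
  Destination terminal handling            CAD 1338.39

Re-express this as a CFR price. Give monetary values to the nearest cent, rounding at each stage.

CFR price: CAD 204695.71

Not relevant to the conversion: insurance, destination terminal — on the buyer under both terms; not part of either seller's price.
From FOB to CFR, the seller additionally bears: freight.
CFR price = 201710.43 + 2985.28 = 204695.71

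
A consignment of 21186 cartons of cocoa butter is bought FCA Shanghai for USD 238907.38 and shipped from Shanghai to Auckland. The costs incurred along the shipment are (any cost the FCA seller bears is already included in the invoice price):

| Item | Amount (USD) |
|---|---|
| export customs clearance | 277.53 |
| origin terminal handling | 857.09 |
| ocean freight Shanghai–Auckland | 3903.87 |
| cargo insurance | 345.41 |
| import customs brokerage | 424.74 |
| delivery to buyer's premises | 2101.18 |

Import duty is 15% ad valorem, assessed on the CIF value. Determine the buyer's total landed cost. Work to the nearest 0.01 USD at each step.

FCA: the seller delivers export-cleared goods to the carrier; the buyer bears costs from that point.
Already in the invoice (seller's account under FCA): export clearance — exclude.
CIF value = FCA price + origin terminal + freight + insurance = 238907.38 + 857.09 + 3903.87 + 345.41 = 244013.75
Import duty = 244013.75 × 15% = 36602.06
Buyer bears: origin terminal 857.09 + freight 3903.87 + insurance 345.41 + brokerage 424.74 + delivery 2101.18 + duty 36602.06 = 44234.35
Landed cost = invoice 238907.38 + 44234.35 = 283141.73

Total landed cost: USD 283141.73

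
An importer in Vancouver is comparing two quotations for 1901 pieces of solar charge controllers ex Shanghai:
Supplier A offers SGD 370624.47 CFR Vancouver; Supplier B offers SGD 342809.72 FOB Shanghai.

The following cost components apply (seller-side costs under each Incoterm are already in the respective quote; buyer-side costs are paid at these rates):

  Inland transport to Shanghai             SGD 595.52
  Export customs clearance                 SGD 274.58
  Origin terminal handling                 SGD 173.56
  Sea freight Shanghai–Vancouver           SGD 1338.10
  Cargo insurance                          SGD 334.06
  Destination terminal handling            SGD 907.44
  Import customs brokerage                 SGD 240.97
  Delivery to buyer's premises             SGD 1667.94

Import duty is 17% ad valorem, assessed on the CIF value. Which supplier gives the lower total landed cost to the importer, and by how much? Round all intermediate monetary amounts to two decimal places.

Supplier A (CFR):
CIF value = CFR price + insurance = 370624.47 + 334.06 = 370958.53
Import duty = 370958.53 × 17% = 63062.95
Buyer bears (A): 334.06 + 907.44 + 240.97 + 1667.94 = 3150.41
Landed cost (A) = invoice 370624.47 + 3150.41 + duty 63062.95 = 436837.83
Supplier B (FOB):
CIF value = FOB price + freight + insurance = 342809.72 + 1338.10 + 334.06 = 344481.88
Import duty = 344481.88 × 17% = 58561.92
Buyer bears (B): 1338.10 + 334.06 + 907.44 + 240.97 + 1667.94 = 4488.51
Landed cost (B) = invoice 342809.72 + 4488.51 + duty 58561.92 = 405860.15
Difference = |436837.83 − 405860.15| = 30977.68

Supplier B is cheaper by SGD 30977.68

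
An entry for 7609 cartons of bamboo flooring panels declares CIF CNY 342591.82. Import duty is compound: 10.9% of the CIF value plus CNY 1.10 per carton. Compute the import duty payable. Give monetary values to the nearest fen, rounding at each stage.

Ad valorem component: 342591.82 × 10.9% = 37342.51
Specific component: 7609 × 1.10 = 8369.90
Import duty = 37342.51 + 8369.90 = 45712.41

Import duty: CNY 45712.41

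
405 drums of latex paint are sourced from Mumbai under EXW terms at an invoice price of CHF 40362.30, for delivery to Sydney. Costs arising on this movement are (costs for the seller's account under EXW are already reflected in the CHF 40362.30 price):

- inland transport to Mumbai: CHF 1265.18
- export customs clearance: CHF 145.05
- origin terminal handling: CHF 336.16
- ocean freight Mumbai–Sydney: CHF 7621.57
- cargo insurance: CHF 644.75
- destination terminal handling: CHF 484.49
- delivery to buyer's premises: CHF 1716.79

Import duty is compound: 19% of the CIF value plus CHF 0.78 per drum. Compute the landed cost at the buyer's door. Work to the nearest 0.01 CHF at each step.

EXW: the seller makes goods available at their premises; the buyer bears all onward costs.
CIF value = EXW price + inland to port + export clearance + origin terminal + freight + insurance = 40362.30 + 1265.18 + 145.05 + 336.16 + 7621.57 + 644.75 = 50375.01
Ad valorem component: 50375.01 × 19% = 9571.25
Specific component: 405 × 0.78 = 315.90
Import duty = 9571.25 + 315.90 = 9887.15
Buyer bears: inland to port 1265.18 + export clearance 145.05 + origin terminal 336.16 + freight 7621.57 + insurance 644.75 + destination terminal 484.49 + delivery 1716.79 + duty 9887.15 = 22101.14
Landed cost = invoice 40362.30 + 22101.14 = 62463.44

Total landed cost: CHF 62463.44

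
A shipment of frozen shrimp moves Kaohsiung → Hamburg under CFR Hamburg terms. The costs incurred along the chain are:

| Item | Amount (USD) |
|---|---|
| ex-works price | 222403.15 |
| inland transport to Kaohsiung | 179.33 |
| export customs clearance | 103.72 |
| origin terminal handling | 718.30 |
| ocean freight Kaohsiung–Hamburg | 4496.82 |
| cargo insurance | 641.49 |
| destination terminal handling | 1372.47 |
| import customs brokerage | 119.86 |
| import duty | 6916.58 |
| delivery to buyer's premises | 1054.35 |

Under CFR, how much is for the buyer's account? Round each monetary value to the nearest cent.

Buyer's account: USD 10104.75

CFR: the seller pays costs through ocean freight to the destination port, but not insurance.
Seller's account: goods 222403.15 + inland to port 179.33 + export clearance 103.72 + origin terminal 718.30 + freight 4496.82 = 227901.32
Buyer's account: insurance 641.49 + destination terminal 1372.47 + brokerage 119.86 + duty 6916.58 + delivery 1054.35 = 10104.75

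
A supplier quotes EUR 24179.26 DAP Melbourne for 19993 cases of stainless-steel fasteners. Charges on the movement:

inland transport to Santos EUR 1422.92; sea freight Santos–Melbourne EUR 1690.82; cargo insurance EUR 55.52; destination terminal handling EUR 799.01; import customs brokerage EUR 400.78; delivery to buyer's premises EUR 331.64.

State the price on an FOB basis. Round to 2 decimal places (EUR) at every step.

FOB price: EUR 21302.27

Not relevant to the conversion: inland to port — on the seller under both DAP and FOB; already in the DAP price and stays in the FOB price. brokerage — on the buyer under both terms; not part of either seller's price.
From DAP to FOB, the seller no longer bears: freight, insurance, destination terminal, delivery.
FOB price = 24179.26 − 1690.82 − 55.52 − 799.01 − 331.64 = 21302.27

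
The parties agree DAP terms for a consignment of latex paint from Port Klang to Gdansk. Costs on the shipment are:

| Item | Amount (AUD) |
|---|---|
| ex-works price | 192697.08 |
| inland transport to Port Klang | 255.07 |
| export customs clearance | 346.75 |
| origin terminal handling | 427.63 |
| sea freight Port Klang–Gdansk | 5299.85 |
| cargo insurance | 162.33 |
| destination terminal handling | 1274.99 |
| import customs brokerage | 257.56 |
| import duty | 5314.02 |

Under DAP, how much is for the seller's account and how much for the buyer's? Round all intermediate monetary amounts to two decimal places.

Seller: AUD 200463.70; buyer: AUD 5571.58

DAP: the seller bears all costs to the named destination except import duty and clearance.
Seller's account: goods 192697.08 + inland to port 255.07 + export clearance 346.75 + origin terminal 427.63 + freight 5299.85 + insurance 162.33 + destination terminal 1274.99 = 200463.70
Buyer's account: brokerage 257.56 + duty 5314.02 = 5571.58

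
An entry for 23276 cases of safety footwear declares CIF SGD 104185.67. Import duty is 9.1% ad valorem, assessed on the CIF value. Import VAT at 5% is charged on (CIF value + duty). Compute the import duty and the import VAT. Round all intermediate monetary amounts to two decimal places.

Import duty = 104185.67 × 9.1% = 9480.90
VAT base = CIF + duty = 104185.67 + 9480.90 = 113666.57
Import VAT = 113666.57 × 5% = 5683.33

Import duty: SGD 9480.90; import VAT: SGD 5683.33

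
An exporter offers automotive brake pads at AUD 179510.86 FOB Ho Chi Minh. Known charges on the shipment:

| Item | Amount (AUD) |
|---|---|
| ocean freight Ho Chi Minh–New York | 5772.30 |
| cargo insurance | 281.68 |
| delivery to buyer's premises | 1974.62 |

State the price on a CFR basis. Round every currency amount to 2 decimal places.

CFR price: AUD 185283.16

Not relevant to the conversion: delivery, insurance — on the buyer under both terms; not part of either seller's price.
From FOB to CFR, the seller additionally bears: freight.
CFR price = 179510.86 + 5772.30 = 185283.16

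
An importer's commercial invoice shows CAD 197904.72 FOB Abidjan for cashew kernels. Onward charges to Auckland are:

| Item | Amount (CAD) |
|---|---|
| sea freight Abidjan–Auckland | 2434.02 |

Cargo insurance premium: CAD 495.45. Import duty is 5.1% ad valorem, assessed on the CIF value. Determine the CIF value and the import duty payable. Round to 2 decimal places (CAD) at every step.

CIF = FOB price + freight + insurance
CIF = 197904.72 + 2434.02 + 495.45 = 200834.19
Import duty = 200834.19 × 5.1% = 10242.54

CIF value: CAD 200834.19; import duty: CAD 10242.54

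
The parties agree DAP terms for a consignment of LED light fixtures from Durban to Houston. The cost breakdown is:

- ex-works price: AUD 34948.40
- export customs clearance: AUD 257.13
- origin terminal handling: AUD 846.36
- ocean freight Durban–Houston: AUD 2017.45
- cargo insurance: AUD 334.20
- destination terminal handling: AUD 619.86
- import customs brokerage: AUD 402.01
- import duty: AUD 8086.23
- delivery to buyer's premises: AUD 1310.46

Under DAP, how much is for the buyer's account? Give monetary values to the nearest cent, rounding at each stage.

Buyer's account: AUD 8488.24

DAP: the seller bears all costs to the named destination except import duty and clearance.
Seller's account: goods 34948.40 + export clearance 257.13 + origin terminal 846.36 + freight 2017.45 + insurance 334.20 + destination terminal 619.86 + delivery 1310.46 = 40333.86
Buyer's account: brokerage 402.01 + duty 8086.23 = 8488.24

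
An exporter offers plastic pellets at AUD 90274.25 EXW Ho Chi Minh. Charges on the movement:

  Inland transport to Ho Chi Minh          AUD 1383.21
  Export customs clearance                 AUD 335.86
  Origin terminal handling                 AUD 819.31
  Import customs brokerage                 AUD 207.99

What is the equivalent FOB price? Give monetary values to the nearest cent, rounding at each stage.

Not relevant to the conversion: brokerage — on the buyer under both terms; not part of either seller's price.
From EXW to FOB, the seller additionally bears: inland to port, export clearance, origin terminal.
FOB price = 90274.25 + 1383.21 + 335.86 + 819.31 = 92812.63

FOB price: AUD 92812.63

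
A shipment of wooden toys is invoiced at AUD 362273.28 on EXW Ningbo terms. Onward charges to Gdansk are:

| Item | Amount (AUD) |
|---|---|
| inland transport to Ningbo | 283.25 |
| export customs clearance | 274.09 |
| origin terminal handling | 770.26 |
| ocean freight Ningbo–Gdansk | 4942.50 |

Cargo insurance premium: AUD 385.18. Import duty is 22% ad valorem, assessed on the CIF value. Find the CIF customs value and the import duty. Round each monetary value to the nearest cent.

CIF value: AUD 368928.56; import duty: AUD 81164.28

CIF = EXW price + pre-shipment costs + freight + insurance
CIF = 362273.28 + 283.25 + 274.09 + 770.26 + 4942.50 + 385.18 = 368928.56
Import duty = 368928.56 × 22% = 81164.28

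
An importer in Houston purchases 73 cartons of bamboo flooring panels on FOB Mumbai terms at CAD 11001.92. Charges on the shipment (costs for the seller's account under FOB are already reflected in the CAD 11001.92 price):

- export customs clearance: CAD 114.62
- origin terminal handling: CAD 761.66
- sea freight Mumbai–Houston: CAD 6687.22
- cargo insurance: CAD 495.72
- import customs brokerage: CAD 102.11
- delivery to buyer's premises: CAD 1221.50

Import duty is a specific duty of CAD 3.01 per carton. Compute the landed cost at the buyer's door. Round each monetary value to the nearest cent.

Total landed cost: CAD 19728.20

FOB: the seller bears costs until goods are on board at the origin port; the buyer bears freight, insurance and all costs thereafter.
Already in the invoice (seller's account under FOB): export clearance, origin terminal — exclude.
CIF value = FOB price + freight + insurance = 11001.92 + 6687.22 + 495.72 = 18184.86
Import duty = 73 × 3.01 = 219.73
Buyer bears: freight 6687.22 + insurance 495.72 + brokerage 102.11 + delivery 1221.50 + duty 219.73 = 8726.28
Landed cost = invoice 11001.92 + 8726.28 = 19728.20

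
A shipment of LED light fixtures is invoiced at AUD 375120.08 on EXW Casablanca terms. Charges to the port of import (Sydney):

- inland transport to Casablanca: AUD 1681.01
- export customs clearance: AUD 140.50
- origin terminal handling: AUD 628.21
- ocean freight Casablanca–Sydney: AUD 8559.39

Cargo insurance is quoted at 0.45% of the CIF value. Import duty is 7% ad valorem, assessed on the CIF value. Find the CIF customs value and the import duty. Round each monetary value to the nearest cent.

Let C be the CIF value. C = EXW price + pre-shipment costs + freight + 0.45% × C
C − 0.45% × C = 375120.08 + 1681.01 + 140.50 + 628.21 + 8559.39
0.9955 × C = 386129.19
C = 386129.19 / 0.9955 = 387874.63
Insurance premium = 0.45% × 387874.63 = 1745.44
Import duty = 387874.63 × 7% = 27151.22

CIF value: AUD 387874.63; import duty: AUD 27151.22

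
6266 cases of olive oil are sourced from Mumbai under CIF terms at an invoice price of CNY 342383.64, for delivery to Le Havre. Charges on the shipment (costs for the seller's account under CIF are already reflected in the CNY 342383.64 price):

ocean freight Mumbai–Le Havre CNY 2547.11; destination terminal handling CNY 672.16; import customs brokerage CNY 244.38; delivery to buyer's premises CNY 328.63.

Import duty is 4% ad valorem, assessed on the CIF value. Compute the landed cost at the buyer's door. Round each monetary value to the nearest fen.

CIF: the seller pays costs through ocean freight and marine insurance to the destination port.
Already in the invoice (seller's account under CIF): freight — exclude.
The CIF price already equals the CIF value: 342383.64
Import duty = 342383.64 × 4% = 13695.35
Buyer bears: destination terminal 672.16 + brokerage 244.38 + delivery 328.63 + duty 13695.35 = 14940.52
Landed cost = invoice 342383.64 + 14940.52 = 357324.16

Total landed cost: CNY 357324.16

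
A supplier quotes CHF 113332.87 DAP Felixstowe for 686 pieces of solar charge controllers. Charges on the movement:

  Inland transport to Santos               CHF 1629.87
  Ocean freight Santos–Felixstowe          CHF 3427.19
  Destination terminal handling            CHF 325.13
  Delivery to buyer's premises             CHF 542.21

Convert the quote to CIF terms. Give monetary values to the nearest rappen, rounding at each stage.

Not relevant to the conversion: freight, inland to port — on the seller under both DAP and CIF; already in the DAP price and stays in the CIF price.
From DAP to CIF, the seller no longer bears: destination terminal, delivery.
CIF price = 113332.87 − 325.13 − 542.21 = 112465.53

CIF price: CHF 112465.53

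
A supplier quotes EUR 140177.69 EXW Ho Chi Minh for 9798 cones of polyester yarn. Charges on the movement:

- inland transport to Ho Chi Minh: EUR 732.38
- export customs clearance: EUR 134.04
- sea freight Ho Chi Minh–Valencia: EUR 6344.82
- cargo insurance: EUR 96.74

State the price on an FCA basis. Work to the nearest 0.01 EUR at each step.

Not relevant to the conversion: insurance, freight — on the buyer under both terms; not part of either seller's price.
From EXW to FCA, the seller additionally bears: inland to port, export clearance.
FCA price = 140177.69 + 732.38 + 134.04 = 141044.11

FCA price: EUR 141044.11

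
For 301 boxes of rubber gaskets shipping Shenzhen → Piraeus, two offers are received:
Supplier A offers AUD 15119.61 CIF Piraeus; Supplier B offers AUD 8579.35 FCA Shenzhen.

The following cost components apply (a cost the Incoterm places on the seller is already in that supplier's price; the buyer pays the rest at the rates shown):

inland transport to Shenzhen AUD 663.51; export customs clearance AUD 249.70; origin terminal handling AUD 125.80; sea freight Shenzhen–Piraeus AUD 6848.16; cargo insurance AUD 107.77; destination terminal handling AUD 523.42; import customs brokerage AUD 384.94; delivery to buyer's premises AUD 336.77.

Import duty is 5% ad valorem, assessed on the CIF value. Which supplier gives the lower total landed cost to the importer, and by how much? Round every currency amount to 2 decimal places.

Supplier A is cheaper by AUD 568.54

Supplier A (CIF):
The CIF price already equals the CIF value: 15119.61
Import duty = 15119.61 × 5% = 755.98
Buyer bears (A): 523.42 + 384.94 + 336.77 = 1245.13
Landed cost (A) = invoice 15119.61 + 1245.13 + duty 755.98 = 17120.72
Supplier B (FCA):
CIF value = FCA price + origin terminal + freight + insurance = 8579.35 + 125.80 + 6848.16 + 107.77 = 15661.08
Import duty = 15661.08 × 5% = 783.05
Buyer bears (B): 125.80 + 6848.16 + 107.77 + 523.42 + 384.94 + 336.77 = 8326.86
Landed cost (B) = invoice 8579.35 + 8326.86 + duty 783.05 = 17689.26
Difference = |17120.72 − 17689.26| = 568.54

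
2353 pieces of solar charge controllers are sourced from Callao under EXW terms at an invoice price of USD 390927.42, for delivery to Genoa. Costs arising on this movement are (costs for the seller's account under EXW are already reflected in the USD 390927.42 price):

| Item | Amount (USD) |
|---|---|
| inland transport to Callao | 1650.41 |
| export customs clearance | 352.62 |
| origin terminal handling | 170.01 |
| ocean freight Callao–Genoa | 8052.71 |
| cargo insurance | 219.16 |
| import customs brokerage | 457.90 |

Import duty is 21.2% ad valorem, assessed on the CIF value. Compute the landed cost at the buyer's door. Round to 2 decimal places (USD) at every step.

Total landed cost: USD 486921.16

EXW: the seller makes goods available at their premises; the buyer bears all onward costs.
CIF value = EXW price + inland to port + export clearance + origin terminal + freight + insurance = 390927.42 + 1650.41 + 352.62 + 170.01 + 8052.71 + 219.16 = 401372.33
Import duty = 401372.33 × 21.2% = 85090.93
Buyer bears: inland to port 1650.41 + export clearance 352.62 + origin terminal 170.01 + freight 8052.71 + insurance 219.16 + brokerage 457.90 + duty 85090.93 = 95993.74
Landed cost = invoice 390927.42 + 95993.74 = 486921.16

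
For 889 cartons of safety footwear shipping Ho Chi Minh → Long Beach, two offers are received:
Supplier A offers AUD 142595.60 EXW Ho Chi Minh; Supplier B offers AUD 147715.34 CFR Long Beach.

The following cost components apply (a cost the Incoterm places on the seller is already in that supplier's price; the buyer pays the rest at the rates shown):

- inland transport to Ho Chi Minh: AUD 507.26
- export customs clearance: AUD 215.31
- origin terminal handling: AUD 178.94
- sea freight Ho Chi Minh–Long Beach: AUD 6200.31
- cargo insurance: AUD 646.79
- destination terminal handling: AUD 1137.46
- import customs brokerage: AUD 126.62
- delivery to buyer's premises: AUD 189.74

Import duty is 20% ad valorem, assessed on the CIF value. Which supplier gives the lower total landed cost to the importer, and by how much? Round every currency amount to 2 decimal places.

Supplier A (EXW):
CIF value = EXW price + inland to port + export clearance + origin terminal + freight + insurance = 142595.60 + 507.26 + 215.31 + 178.94 + 6200.31 + 646.79 = 150344.21
Import duty = 150344.21 × 20% = 30068.84
Buyer bears (A): 507.26 + 215.31 + 178.94 + 6200.31 + 646.79 + 1137.46 + 126.62 + 189.74 = 9202.43
Landed cost (A) = invoice 142595.60 + 9202.43 + duty 30068.84 = 181866.87
Supplier B (CFR):
CIF value = CFR price + insurance = 147715.34 + 646.79 = 148362.13
Import duty = 148362.13 × 20% = 29672.43
Buyer bears (B): 646.79 + 1137.46 + 126.62 + 189.74 = 2100.61
Landed cost (B) = invoice 147715.34 + 2100.61 + duty 29672.43 = 179488.38
Difference = |181866.87 − 179488.38| = 2378.49

Supplier B is cheaper by AUD 2378.49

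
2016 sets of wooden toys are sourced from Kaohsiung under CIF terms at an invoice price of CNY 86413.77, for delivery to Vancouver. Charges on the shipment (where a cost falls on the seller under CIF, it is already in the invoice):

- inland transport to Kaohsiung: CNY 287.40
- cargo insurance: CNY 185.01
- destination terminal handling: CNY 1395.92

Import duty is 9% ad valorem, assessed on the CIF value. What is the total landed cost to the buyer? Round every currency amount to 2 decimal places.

Total landed cost: CNY 95586.93

CIF: the seller pays costs through ocean freight and marine insurance to the destination port.
Already in the invoice (seller's account under CIF): inland to port, insurance — exclude.
The CIF price already equals the CIF value: 86413.77
Import duty = 86413.77 × 9% = 7777.24
Buyer bears: destination terminal 1395.92 + duty 7777.24 = 9173.16
Landed cost = invoice 86413.77 + 9173.16 = 95586.93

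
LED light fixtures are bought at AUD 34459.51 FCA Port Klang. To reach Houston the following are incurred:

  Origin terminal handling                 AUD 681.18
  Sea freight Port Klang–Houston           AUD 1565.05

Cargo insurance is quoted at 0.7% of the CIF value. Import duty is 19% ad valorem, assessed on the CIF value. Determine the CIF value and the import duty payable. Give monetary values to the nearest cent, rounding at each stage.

Let C be the CIF value. C = FCA price + pre-shipment costs + freight + 0.7% × C
C − 0.7% × C = 34459.51 + 681.18 + 1565.05
0.993 × C = 36705.74
C = 36705.74 / 0.993 = 36964.49
Insurance premium = 0.7% × 36964.49 = 258.75
Import duty = 36964.49 × 19% = 7023.25

CIF value: AUD 36964.49; import duty: AUD 7023.25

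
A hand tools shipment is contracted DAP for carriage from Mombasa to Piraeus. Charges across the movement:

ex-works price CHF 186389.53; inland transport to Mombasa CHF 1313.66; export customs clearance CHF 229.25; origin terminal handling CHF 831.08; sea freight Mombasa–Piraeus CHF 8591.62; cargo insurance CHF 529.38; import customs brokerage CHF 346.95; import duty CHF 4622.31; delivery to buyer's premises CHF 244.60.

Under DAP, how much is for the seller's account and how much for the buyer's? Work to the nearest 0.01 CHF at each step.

DAP: the seller bears all costs to the named destination except import duty and clearance.
Seller's account: goods 186389.53 + inland to port 1313.66 + export clearance 229.25 + origin terminal 831.08 + freight 8591.62 + insurance 529.38 + delivery 244.60 = 198129.12
Buyer's account: brokerage 346.95 + duty 4622.31 = 4969.26

Seller: CHF 198129.12; buyer: CHF 4969.26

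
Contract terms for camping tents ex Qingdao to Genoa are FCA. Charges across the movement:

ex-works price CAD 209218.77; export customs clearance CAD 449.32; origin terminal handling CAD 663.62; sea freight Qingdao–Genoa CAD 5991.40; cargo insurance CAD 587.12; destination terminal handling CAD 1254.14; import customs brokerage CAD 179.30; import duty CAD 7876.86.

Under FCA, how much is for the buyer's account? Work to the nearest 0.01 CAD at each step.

FCA: the seller delivers export-cleared goods to the carrier; the buyer bears costs from that point.
Seller's account: goods 209218.77 + export clearance 449.32 = 209668.09
Buyer's account: origin terminal 663.62 + freight 5991.40 + insurance 587.12 + destination terminal 1254.14 + brokerage 179.30 + duty 7876.86 = 16552.44

Buyer's account: CAD 16552.44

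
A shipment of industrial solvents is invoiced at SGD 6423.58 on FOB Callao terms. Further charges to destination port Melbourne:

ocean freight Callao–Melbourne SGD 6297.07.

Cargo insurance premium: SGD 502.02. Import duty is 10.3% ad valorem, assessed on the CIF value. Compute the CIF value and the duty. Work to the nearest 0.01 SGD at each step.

CIF value: SGD 13222.67; import duty: SGD 1361.94

CIF = FOB price + freight + insurance
CIF = 6423.58 + 6297.07 + 502.02 = 13222.67
Import duty = 13222.67 × 10.3% = 1361.94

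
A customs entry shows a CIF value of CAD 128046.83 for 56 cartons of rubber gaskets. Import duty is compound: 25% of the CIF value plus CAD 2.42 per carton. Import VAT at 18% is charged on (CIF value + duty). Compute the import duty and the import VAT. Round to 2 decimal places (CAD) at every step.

Ad valorem component: 128046.83 × 25% = 32011.71
Specific component: 56 × 2.42 = 135.52
Import duty = 32011.71 + 135.52 = 32147.23
VAT base = CIF + duty = 128046.83 + 32147.23 = 160194.06
Import VAT = 160194.06 × 18% = 28834.93

Import duty: CAD 32147.23; import VAT: CAD 28834.93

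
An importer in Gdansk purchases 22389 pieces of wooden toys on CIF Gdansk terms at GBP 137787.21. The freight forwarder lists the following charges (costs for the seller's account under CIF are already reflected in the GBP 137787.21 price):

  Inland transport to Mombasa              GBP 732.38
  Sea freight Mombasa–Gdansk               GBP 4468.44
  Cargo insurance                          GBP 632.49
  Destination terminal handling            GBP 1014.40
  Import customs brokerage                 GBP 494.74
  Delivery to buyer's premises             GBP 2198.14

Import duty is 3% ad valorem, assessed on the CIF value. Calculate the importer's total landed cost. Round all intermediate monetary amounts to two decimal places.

Total landed cost: GBP 145628.11

CIF: the seller pays costs through ocean freight and marine insurance to the destination port.
Already in the invoice (seller's account under CIF): inland to port, freight, insurance — exclude.
The CIF price already equals the CIF value: 137787.21
Import duty = 137787.21 × 3% = 4133.62
Buyer bears: destination terminal 1014.40 + brokerage 494.74 + delivery 2198.14 + duty 4133.62 = 7840.90
Landed cost = invoice 137787.21 + 7840.90 = 145628.11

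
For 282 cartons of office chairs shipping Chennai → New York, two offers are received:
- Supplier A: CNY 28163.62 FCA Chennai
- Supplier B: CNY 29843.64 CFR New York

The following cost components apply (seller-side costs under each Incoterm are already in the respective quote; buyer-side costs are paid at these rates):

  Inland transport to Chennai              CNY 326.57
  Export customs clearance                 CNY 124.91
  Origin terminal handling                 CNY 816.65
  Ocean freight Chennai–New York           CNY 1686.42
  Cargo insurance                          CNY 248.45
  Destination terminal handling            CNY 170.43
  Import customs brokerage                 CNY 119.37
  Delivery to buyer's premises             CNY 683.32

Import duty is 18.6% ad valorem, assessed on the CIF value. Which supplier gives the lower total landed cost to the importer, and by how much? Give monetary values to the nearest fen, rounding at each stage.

Supplier B is cheaper by CNY 976.14

Supplier A (FCA):
CIF value = FCA price + origin terminal + freight + insurance = 28163.62 + 816.65 + 1686.42 + 248.45 = 30915.14
Import duty = 30915.14 × 18.6% = 5750.22
Buyer bears (A): 816.65 + 1686.42 + 248.45 + 170.43 + 119.37 + 683.32 = 3724.64
Landed cost (A) = invoice 28163.62 + 3724.64 + duty 5750.22 = 37638.48
Supplier B (CFR):
CIF value = CFR price + insurance = 29843.64 + 248.45 = 30092.09
Import duty = 30092.09 × 18.6% = 5597.13
Buyer bears (B): 248.45 + 170.43 + 119.37 + 683.32 = 1221.57
Landed cost (B) = invoice 29843.64 + 1221.57 + duty 5597.13 = 36662.34
Difference = |37638.48 − 36662.34| = 976.14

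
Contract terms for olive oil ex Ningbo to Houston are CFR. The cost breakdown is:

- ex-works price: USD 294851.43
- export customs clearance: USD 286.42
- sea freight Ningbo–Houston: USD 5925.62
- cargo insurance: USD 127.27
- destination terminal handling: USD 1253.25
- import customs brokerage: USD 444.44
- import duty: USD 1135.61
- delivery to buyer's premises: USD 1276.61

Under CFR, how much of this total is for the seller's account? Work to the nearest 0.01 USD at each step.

Seller's account: USD 301063.47

CFR: the seller pays costs through ocean freight to the destination port, but not insurance.
Seller's account: goods 294851.43 + export clearance 286.42 + freight 5925.62 = 301063.47
Buyer's account: insurance 127.27 + destination terminal 1253.25 + brokerage 444.44 + duty 1135.61 + delivery 1276.61 = 4237.18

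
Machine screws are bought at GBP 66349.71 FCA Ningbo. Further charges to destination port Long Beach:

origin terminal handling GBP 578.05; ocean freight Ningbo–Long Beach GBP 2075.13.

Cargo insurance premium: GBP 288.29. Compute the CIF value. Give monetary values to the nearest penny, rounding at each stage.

CIF = FCA price + pre-shipment costs + freight + insurance
CIF = 66349.71 + 578.05 + 2075.13 + 288.29 = 69291.18

CIF value: GBP 69291.18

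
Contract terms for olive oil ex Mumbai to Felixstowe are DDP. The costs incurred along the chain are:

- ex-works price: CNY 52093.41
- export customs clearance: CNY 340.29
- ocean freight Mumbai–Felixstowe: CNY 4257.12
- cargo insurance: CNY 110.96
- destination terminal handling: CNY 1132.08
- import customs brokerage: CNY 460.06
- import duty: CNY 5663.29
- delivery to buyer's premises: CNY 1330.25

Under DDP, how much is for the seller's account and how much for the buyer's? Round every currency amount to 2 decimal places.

DDP: the seller bears all costs including import duty.
Seller's account: goods 52093.41 + export clearance 340.29 + freight 4257.12 + insurance 110.96 + destination terminal 1132.08 + brokerage 460.06 + duty 5663.29 + delivery 1330.25 = 65387.46
Buyer's account: 0.00

Seller: CNY 65387.46; buyer: CNY 0.00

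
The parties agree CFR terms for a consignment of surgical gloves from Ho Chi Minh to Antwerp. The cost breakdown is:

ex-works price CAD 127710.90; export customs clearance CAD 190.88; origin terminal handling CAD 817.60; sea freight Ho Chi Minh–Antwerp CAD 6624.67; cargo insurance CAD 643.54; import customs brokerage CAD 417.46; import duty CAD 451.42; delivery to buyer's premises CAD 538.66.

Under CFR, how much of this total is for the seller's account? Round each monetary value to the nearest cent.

Seller's account: CAD 135344.05

CFR: the seller pays costs through ocean freight to the destination port, but not insurance.
Seller's account: goods 127710.90 + export clearance 190.88 + origin terminal 817.60 + freight 6624.67 = 135344.05
Buyer's account: insurance 643.54 + brokerage 417.46 + duty 451.42 + delivery 538.66 = 2051.08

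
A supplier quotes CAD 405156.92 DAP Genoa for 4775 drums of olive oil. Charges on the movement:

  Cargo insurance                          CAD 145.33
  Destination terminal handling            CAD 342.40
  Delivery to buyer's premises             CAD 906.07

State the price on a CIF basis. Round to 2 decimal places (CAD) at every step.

CIF price: CAD 403908.45

Not relevant to the conversion: insurance — on the seller under both DAP and CIF; already in the DAP price and stays in the CIF price.
From DAP to CIF, the seller no longer bears: destination terminal, delivery.
CIF price = 405156.92 − 342.40 − 906.07 = 403908.45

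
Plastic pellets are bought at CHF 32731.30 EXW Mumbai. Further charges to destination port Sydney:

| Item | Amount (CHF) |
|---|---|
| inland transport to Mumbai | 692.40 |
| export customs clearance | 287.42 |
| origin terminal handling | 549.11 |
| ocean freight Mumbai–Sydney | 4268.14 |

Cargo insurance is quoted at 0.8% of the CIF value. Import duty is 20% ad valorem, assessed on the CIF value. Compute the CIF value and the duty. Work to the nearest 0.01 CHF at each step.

CIF value: CHF 38839.08; import duty: CHF 7767.82

Let C be the CIF value. C = EXW price + pre-shipment costs + freight + 0.8% × C
C − 0.8% × C = 32731.30 + 692.40 + 287.42 + 549.11 + 4268.14
0.992 × C = 38528.37
C = 38528.37 / 0.992 = 38839.08
Insurance premium = 0.8% × 38839.08 = 310.71
Import duty = 38839.08 × 20% = 7767.82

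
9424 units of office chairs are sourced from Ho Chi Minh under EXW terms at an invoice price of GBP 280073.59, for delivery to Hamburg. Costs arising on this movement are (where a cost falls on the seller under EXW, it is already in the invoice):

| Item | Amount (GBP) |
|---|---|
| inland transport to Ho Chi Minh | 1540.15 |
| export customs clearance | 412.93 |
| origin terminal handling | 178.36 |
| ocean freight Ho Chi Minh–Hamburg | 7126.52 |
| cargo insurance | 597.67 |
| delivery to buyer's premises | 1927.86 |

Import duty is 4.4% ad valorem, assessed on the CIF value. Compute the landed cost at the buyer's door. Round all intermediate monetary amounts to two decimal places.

EXW: the seller makes goods available at their premises; the buyer bears all onward costs.
CIF value = EXW price + inland to port + export clearance + origin terminal + freight + insurance = 280073.59 + 1540.15 + 412.93 + 178.36 + 7126.52 + 597.67 = 289929.22
Import duty = 289929.22 × 4.4% = 12756.89
Buyer bears: inland to port 1540.15 + export clearance 412.93 + origin terminal 178.36 + freight 7126.52 + insurance 597.67 + delivery 1927.86 + duty 12756.89 = 24540.38
Landed cost = invoice 280073.59 + 24540.38 = 304613.97

Total landed cost: GBP 304613.97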